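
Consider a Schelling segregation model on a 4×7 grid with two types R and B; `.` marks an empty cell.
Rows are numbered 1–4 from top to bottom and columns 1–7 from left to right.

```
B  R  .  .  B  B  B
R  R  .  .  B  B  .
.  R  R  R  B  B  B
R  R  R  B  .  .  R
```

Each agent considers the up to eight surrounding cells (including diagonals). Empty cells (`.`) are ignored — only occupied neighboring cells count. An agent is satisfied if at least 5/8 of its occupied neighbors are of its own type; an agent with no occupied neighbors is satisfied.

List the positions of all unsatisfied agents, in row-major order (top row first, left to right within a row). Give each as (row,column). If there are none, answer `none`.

(1,1), (3,4), (4,4), (4,7)

Row 1: (1,1)B 0/3 not · (1,2)R 2/3 satisfied · (1,5)B 3/3 satisfied · (1,6)B 4/4 satisfied · (1,7)B 2/2 satisfied
Row 2: (2,1)R 3/4 satisfied · (2,2)R 4/5 satisfied · (2,5)B 5/6 satisfied · (2,6)B 7/7 satisfied
Row 3: (3,2)R 6/6 satisfied · (3,3)R 5/6 satisfied · (3,4)R 2/5 not · (3,5)B 4/5 satisfied · (3,6)B 4/5 satisfied · (3,7)B 2/3 satisfied
Row 4: (4,1)R 2/2 satisfied · (4,2)R 4/4 satisfied · (4,3)R 4/5 satisfied · (4,4)B 1/4 not · (4,7)R 0/2 not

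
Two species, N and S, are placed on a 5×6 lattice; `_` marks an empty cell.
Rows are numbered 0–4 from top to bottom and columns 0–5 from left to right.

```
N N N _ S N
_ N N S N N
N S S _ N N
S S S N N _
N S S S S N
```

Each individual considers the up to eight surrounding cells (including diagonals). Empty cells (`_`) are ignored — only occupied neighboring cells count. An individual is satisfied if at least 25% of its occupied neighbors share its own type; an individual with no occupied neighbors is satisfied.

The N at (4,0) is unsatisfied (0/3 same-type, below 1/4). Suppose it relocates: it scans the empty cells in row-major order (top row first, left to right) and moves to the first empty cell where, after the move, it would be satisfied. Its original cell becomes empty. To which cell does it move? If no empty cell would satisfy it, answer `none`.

(0,3)

Vacating (4,0). Empty cells in order:
  (0,3): 3/5 same-type → satisfied — stop here.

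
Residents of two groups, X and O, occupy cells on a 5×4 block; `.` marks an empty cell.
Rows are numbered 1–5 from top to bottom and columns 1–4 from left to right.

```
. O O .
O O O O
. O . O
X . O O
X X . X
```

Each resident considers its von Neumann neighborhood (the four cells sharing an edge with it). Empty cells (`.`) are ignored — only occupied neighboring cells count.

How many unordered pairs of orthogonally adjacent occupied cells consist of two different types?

1

Scan each occupied cell's neighbors to the right and below so each pair is counted once.
Row 1: O(1,2)–O(1,3)= O(1,2)–O(2,2)= O(1,3)–O(2,3)=  → 0/3 unlike.
Row 2: O(2,1)–O(2,2)= O(2,2)–O(2,3)= O(2,2)–O(3,2)= O(2,3)–O(2,4)= O(2,4)–O(3,4)=  → 0/5 unlike.
Row 3: O(3,4)–O(4,4)=  → 0/1 unlike.
Row 4: X(4,1)–X(5,1)= O(4,3)–O(4,4)= O(4,4)–X(5,4)≠  → 1/3 unlike.
Row 5: X(5,1)–X(5,2)=  → 0/1 unlike.
Total adjacent occupied pairs: 13; unlike-type pairs: 1.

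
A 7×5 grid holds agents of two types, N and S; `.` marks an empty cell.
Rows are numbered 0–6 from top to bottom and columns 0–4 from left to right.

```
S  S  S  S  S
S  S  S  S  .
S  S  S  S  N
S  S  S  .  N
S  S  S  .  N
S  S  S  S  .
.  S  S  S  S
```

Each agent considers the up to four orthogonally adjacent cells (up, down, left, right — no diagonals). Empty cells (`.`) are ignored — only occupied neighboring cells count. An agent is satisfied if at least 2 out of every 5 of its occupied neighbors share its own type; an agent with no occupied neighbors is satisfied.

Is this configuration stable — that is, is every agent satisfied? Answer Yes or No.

(0,0)S 2/2 ok
(0,1)S 3/3 ok
(0,2)S 3/3 ok
(0,3)S 3/3 ok
(0,4)S 1/1 ok
(1,0)S 3/3 ok
(1,1)S 4/4 ok
(1,2)S 4/4 ok
(1,3)S 3/3 ok
(2,0)S 3/3 ok
(2,1)S 4/4 ok
(2,2)S 4/4 ok
(2,3)S 2/3 ok
(2,4)N 1/2 ok
(3,0)S 3/3 ok
(3,1)S 4/4 ok
(3,2)S 3/3 ok
(3,4)N 2/2 ok
(4,0)S 3/3 ok
(4,1)S 4/4 ok
(4,2)S 3/3 ok
(4,4)N 1/1 ok
(5,0)S 2/2 ok
(5,1)S 4/4 ok
(5,2)S 4/4 ok
(5,3)S 2/2 ok
(6,1)S 2/2 ok
(6,2)S 3/3 ok
(6,3)S 3/3 ok
(6,4)S 1/1 ok
All meet the threshold, so the configuration is stable.

Yes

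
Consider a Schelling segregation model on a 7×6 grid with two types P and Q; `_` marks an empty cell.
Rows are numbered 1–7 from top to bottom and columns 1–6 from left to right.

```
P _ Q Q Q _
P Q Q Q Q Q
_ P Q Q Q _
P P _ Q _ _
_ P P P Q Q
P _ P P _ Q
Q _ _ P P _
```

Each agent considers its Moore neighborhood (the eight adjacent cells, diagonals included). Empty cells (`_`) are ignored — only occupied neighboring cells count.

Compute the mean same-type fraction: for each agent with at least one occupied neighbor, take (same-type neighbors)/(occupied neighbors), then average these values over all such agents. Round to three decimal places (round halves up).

Row 1: (1,1)P 1/2 · (1,3)Q 4/4 · (1,4)Q 5/5 · (1,5)Q 4/4
Row 2: (2,1)P 2/3 · (2,2)Q 3/6 · (2,3)Q 6/7 · (2,4)Q 8/8 · (2,5)Q 6/6 · (2,6)Q 3/3
Row 3: (3,2)P 3/6 · (3,3)Q 5/7 · (3,4)Q 6/6 · (3,5)Q 5/5
Row 4: (4,1)P 3/3 · (4,2)P 4/5 · (4,4)Q 4/6
Row 5: (5,2)P 5/5 · (5,3)P 5/6 · (5,4)P 3/5 · (5,5)Q 3/5 · (5,6)Q 2/2
Row 6: (6,1)P 1/2 · (6,3)P 5/5 · (6,4)P 5/6 · (6,6)Q 2/3
Row 7: (7,1)Q 0/1 · (7,4)P 3/3 · (7,5)P 2/3
Sum over 29 agents: 1/2 + 4/4 + 5/5 + 4/4 + 2/3 + 3/6 + 6/7 + 8/8 + 6/6 + 3/3 + 3/6 + 5/7 + 6/6 + 5/5 + 3/3 + 4/5 + 4/6 + 5/5 + 5/6 + 3/5 + 3/5 + 2/2 + 1/2 + 5/5 + 5/6 + 2/3 + 0/1 + 3/3 + 2/3 = 481/21; mean = 481/21 ÷ 29 = 481/609 = 0.789819… → 0.790.

0.790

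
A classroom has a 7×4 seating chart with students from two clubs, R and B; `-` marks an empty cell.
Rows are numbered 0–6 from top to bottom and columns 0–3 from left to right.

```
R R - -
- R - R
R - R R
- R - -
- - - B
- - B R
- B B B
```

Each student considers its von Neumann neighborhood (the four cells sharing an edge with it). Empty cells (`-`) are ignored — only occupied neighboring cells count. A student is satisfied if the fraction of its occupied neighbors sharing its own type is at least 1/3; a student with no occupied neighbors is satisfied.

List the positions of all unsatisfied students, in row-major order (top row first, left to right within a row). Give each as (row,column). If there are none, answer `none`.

Row 0: (0,0)R 1/1 satisfied · (0,1)R 2/2 satisfied
Row 1: (1,1)R 1/1 satisfied · (1,3)R 1/1 satisfied
Row 2: (2,0)R 0/0 satisfied · (2,2)R 1/1 satisfied · (2,3)R 2/2 satisfied
Row 3: (3,1)R 0/0 satisfied
Row 4: (4,3)B 0/1 not
Row 5: (5,2)B 1/2 satisfied · (5,3)R 0/3 not
Row 6: (6,1)B 1/1 satisfied · (6,2)B 3/3 satisfied · (6,3)B 1/2 satisfied

(4,3), (5,3)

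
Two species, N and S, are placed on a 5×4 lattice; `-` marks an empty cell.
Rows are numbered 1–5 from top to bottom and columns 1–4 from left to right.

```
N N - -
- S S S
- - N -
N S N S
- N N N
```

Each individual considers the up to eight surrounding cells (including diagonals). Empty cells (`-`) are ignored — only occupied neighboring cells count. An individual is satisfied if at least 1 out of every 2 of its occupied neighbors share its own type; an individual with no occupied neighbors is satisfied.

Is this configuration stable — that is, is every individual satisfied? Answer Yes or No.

Row 1: (1,1)N 1/2 ok · (1,2)N 1/3 unhappy
Row 2: (2,2)S 1/4 unhappy · (2,3)S 2/4 ok · (2,4)S 1/2 ok
Row 3: (3,3)N 1/6 unhappy
Row 4: (4,1)N 1/2 ok · (4,2)S 0/5 unhappy · (4,3)N 4/6 ok · (4,4)S 0/4 unhappy
Row 5: (5,2)N 3/4 ok · (5,3)N 3/5 ok · (5,4)N 2/3 ok
For instance (1,2) has only 1/3 same-type neighbors, below 1/2.

No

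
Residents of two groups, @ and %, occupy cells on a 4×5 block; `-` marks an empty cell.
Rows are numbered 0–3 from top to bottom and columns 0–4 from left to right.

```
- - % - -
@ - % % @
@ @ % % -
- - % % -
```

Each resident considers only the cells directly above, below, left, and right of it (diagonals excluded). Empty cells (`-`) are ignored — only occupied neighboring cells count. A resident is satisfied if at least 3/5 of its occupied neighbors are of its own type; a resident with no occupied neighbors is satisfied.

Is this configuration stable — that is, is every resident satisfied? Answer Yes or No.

Row 0: (0,2)% 1/1 ok
Row 1: (1,0)@ 1/1 ok · (1,2)% 3/3 ok · (1,3)% 2/3 ok · (1,4)@ 0/1 unhappy
Row 2: (2,0)@ 2/2 ok · (2,1)@ 1/2 unhappy · (2,2)% 3/4 ok · (2,3)% 3/3 ok
Row 3: (3,2)% 2/2 ok · (3,3)% 2/2 ok
For instance (1,4) has only 0/1 same-type neighbors, below 3/5.

No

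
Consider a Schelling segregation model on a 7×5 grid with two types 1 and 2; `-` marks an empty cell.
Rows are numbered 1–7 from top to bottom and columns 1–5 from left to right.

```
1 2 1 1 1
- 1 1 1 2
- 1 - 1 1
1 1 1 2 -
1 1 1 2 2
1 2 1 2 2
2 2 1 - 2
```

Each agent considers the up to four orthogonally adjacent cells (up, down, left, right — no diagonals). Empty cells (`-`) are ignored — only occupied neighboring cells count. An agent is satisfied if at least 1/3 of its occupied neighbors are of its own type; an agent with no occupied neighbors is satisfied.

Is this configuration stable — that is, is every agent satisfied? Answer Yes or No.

(1,1)1 0/1 not
(1,2)2 0/3 not
(1,3)1 2/3 satisfied
(1,4)1 3/3 satisfied
(1,5)1 1/2 satisfied
(2,2)1 2/3 satisfied
(2,3)1 3/3 satisfied
(2,4)1 3/4 satisfied
(2,5)2 0/3 not
(3,2)1 2/2 satisfied
(3,4)1 2/3 satisfied
(3,5)1 1/2 satisfied
(4,1)1 2/2 satisfied
(4,2)1 4/4 satisfied
(4,3)1 2/3 satisfied
(4,4)2 1/3 satisfied
(5,1)1 3/3 satisfied
(5,2)1 3/4 satisfied
(5,3)1 3/4 satisfied
(5,4)2 3/4 satisfied
(5,5)2 2/2 satisfied
(6,1)1 1/3 satisfied
(6,2)2 1/4 not
(6,3)1 2/4 satisfied
(6,4)2 2/3 satisfied
(6,5)2 3/3 satisfied
(7,1)2 1/2 satisfied
(7,2)2 2/3 satisfied
(7,3)1 1/2 satisfied
(7,5)2 1/1 satisfied
For instance (1,1) has only 0/1 same-type neighbors, below 1/3.

No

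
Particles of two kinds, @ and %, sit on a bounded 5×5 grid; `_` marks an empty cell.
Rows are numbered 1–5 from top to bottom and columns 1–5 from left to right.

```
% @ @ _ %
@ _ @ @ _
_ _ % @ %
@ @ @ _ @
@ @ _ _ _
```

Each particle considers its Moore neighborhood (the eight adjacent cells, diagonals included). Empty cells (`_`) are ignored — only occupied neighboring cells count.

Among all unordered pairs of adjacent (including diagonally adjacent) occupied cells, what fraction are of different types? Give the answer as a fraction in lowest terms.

11/29

Scan each occupied cell's neighbors to the right and below (and the two forward diagonals) so each pair is counted once.
From row 1: 3 unlike of 8 pairs (running 3/8).
From row 2: 3 unlike of 6 pairs (running 6/14).
From row 3: 5 unlike of 7 pairs (running 11/21).
From row 4: 0 unlike of 7 pairs (running 11/28).
From row 5: 0 unlike of 1 pairs (running 11/29).
Total adjacent occupied pairs: 29; unlike-type pairs: 11.
11/29 is already in lowest terms.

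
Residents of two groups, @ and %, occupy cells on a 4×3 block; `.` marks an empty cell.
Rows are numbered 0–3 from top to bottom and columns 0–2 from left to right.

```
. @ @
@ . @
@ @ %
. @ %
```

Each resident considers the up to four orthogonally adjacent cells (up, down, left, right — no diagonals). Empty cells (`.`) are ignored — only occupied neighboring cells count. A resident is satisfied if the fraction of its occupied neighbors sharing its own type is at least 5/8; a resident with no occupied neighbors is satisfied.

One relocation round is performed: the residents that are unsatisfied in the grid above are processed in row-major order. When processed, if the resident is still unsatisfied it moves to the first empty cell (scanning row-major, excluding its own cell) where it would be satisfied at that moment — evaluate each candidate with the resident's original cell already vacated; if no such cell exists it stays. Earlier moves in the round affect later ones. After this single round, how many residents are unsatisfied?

Initially unsatisfied (in order): (1,2), (2,2), (3,1), (3,2).
  (1,2) → (0,0).
  (2,2): no empty cell satisfies it; stays.
  (3,1) → (1,1).
  (3,2): now satisfied by earlier moves; stays.
Resulting grid:
@ @ @
@ @ .
@ @ %
. . %
Unsatisfied now: (2,2).

1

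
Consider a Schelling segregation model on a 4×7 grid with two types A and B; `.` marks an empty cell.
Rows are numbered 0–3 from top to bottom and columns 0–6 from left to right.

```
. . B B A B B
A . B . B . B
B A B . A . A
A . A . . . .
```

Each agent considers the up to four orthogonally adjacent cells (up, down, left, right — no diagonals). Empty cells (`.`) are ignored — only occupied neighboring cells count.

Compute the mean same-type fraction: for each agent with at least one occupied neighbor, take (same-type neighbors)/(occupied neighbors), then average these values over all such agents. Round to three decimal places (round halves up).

0.302

Row 0: (0,2)B 2/2 · (0,3)B 1/2 · (0,4)A 0/3 · (0,5)B 1/2 · (0,6)B 2/2
Row 1: (1,0)A 0/1 · (1,2)B 2/2 · (1,4)B 0/2 · (1,6)B 1/2
Row 2: (2,0)B 0/3 · (2,1)A 0/2 · (2,2)B 1/3 · (2,4)A 0/1 · (2,6)A 0/1
Row 3: (3,0)A 0/1 · (3,2)A 0/1
Sum over 16 agents: 2/2 + 1/2 + 0/3 + 1/2 + 2/2 + 0/1 + 2/2 + 0/2 + 1/2 + 0/3 + 0/2 + 1/3 + 0/1 + 0/1 + 0/1 + 0/1 = 29/6; mean = 29/6 ÷ 16 = 29/96 = 0.302083… → 0.302.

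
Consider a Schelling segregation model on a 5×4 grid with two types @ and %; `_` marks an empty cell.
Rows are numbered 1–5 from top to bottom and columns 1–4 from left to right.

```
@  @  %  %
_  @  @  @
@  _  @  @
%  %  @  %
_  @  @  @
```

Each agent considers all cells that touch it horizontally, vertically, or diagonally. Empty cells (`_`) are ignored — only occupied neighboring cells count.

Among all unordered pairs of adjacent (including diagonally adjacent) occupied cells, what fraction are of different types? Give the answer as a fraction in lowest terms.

Scan each occupied cell's neighbors to the right and below (and the two forward diagonals) so each pair is counted once.
Row 1: @(1,1)–@(1,2)= @(1,1)–@(2,2)= @(1,2)–%(1,3)≠ @(1,2)–@(2,2)= @(1,2)–@(2,3)= %(1,3)–%(1,4)= %(1,3)–@(2,3)≠ %(1,3)–@(2,4)≠ %(1,3)–@(2,2)≠ %(1,4)–@(2,4)≠ %(1,4)–@(2,3)≠  → 6/11 unlike.
Row 2: @(2,2)–@(2,3)= @(2,2)–@(3,3)= @(2,2)–@(3,1)= @(2,3)–@(2,4)= @(2,3)–@(3,3)= @(2,3)–@(3,4)= @(2,4)–@(3,4)= @(2,4)–@(3,3)=  → 0/8 unlike.
Row 3: @(3,1)–%(4,1)≠ @(3,1)–%(4,2)≠ @(3,3)–@(3,4)= @(3,3)–@(4,3)= @(3,3)–%(4,4)≠ @(3,3)–%(4,2)≠ @(3,4)–%(4,4)≠ @(3,4)–@(4,3)=  → 5/8 unlike.
Row 4: %(4,1)–%(4,2)= %(4,1)–@(5,2)≠ %(4,2)–@(4,3)≠ %(4,2)–@(5,2)≠ %(4,2)–@(5,3)≠ @(4,3)–%(4,4)≠ @(4,3)–@(5,3)= @(4,3)–@(5,4)= @(4,3)–@(5,2)= %(4,4)–@(5,4)≠ %(4,4)–@(5,3)≠  → 7/11 unlike.
Row 5: @(5,2)–@(5,3)= @(5,3)–@(5,4)=  → 0/2 unlike.
Total adjacent occupied pairs: 40; unlike-type pairs: 18.
18/40 reduces to 9/20.

9/20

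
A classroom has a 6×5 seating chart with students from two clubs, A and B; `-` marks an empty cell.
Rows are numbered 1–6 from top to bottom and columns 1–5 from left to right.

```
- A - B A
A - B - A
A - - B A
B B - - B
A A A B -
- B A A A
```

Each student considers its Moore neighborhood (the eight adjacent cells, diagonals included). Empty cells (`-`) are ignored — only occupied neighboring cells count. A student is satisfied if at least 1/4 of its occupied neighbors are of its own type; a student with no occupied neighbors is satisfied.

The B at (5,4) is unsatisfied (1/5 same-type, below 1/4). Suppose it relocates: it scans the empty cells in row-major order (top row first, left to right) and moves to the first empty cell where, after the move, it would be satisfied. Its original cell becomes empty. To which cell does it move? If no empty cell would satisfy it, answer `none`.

(1,3)

Vacating (5,4). Empty cells in order:
  (1,1): 0/2 same-type → still unsatisfied.
  (1,3): 2/3 same-type → satisfied — stop here.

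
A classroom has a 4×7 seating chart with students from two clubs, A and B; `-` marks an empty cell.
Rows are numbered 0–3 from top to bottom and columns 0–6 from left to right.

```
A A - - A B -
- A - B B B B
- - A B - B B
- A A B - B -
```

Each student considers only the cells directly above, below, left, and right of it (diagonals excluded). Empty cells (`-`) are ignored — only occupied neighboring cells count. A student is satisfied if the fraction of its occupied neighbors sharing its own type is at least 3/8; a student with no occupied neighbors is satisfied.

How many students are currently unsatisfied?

1

Row 0: (0,0)A 1/1 satisfied · (0,1)A 2/2 satisfied · (0,4)A 0/2 not · (0,5)B 1/2 satisfied
Row 1: (1,1)A 1/1 satisfied · (1,3)B 2/2 satisfied · (1,4)B 2/3 satisfied · (1,5)B 4/4 satisfied · (1,6)B 2/2 satisfied
Row 2: (2,2)A 1/2 satisfied · (2,3)B 2/3 satisfied · (2,5)B 3/3 satisfied · (2,6)B 2/2 satisfied
Row 3: (3,1)A 1/1 satisfied · (3,2)A 2/3 satisfied · (3,3)B 1/2 satisfied · (3,5)B 1/1 satisfied
Unsatisfied: (0,4) — 1 in total.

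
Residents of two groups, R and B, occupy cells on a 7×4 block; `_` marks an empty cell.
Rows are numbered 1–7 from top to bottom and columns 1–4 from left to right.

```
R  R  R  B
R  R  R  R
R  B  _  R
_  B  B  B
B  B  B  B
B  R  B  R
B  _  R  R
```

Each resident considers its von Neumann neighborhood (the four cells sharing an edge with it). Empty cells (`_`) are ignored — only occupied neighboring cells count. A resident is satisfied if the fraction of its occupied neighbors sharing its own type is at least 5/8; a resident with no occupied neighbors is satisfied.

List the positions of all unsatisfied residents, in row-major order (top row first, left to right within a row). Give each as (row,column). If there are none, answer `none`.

(1,4), (3,1), (3,2), (3,4), (6,2), (6,3), (6,4), (7,3)

Row 1: (1,1)R 2/2 satisfied · (1,2)R 3/3 satisfied · (1,3)R 2/3 satisfied · (1,4)B 0/2 not
Row 2: (2,1)R 3/3 satisfied · (2,2)R 3/4 satisfied · (2,3)R 3/3 satisfied · (2,4)R 2/3 satisfied
Row 3: (3,1)R 1/2 not · (3,2)B 1/3 not · (3,4)R 1/2 not
Row 4: (4,2)B 3/3 satisfied · (4,3)B 3/3 satisfied · (4,4)B 2/3 satisfied
Row 5: (5,1)B 2/2 satisfied · (5,2)B 3/4 satisfied · (5,3)B 4/4 satisfied · (5,4)B 2/3 satisfied
Row 6: (6,1)B 2/3 satisfied · (6,2)R 0/3 not · (6,3)B 1/4 not · (6,4)R 1/3 not
Row 7: (7,1)B 1/1 satisfied · (7,3)R 1/2 not · (7,4)R 2/2 satisfied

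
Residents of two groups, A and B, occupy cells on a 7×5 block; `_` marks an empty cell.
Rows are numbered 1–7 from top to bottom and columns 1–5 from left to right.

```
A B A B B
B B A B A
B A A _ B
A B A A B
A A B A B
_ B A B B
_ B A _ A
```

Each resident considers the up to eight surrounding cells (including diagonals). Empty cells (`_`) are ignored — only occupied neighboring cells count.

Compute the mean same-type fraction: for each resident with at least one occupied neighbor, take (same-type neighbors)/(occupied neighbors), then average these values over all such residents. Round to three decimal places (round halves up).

(1,1)A 0/3
(1,2)B 2/5
(1,3)A 1/5
(1,4)B 2/5
(1,5)B 2/3
(2,1)B 3/5
(2,2)B 3/8
(2,3)A 3/7
(2,4)B 3/7
(2,5)A 0/4
(3,1)B 3/5
(3,2)A 4/8
(3,3)A 4/7
(3,5)B 2/4
(4,1)A 3/5
(4,2)B 2/8
(4,3)A 5/7
(4,4)A 3/7
(4,5)B 2/4
(5,1)A 2/4
(5,2)A 4/7
(5,3)B 3/8
(5,4)A 3/8
(5,5)B 3/5
(6,2)B 2/6
(6,3)A 3/7
(6,4)B 3/7
(6,5)B 2/4
(7,2)B 1/3
(7,3)A 1/4
(7,5)A 0/2
Sum over 31 residents: 0/3 + 2/5 + 1/5 + 2/5 + 2/3 + 3/5 + 3/8 + 3/7 + 3/7 + 0/4 + 3/5 + 4/8 + 4/7 + 2/4 + 3/5 + 2/8 + 5/7 + 3/7 + 2/4 + 2/4 + 4/7 + 3/8 + 3/8 + 3/5 + 2/6 + 3/7 + 3/7 + 2/4 + 1/3 + 1/4 + 0/2 = 1543/120; mean = 1543/120 ÷ 31 = 1543/3720 = 0.414784… → 0.415.

0.415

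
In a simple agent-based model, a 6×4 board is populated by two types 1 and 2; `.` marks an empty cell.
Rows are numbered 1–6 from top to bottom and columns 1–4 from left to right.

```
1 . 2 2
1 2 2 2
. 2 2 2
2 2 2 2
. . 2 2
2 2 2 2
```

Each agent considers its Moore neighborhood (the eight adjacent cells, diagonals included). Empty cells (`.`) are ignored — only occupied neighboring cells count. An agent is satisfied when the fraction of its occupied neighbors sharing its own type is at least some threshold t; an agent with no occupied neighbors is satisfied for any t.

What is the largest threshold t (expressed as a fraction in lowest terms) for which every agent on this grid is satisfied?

1/3

(1,1)1 1/2
(1,3)2 4/4
(1,4)2 3/3
(2,1)1 1/3
(2,2)2 4/6
(2,3)2 7/7
(2,4)2 5/5
(3,2)2 6/7
(3,3)2 8/8
(3,4)2 5/5
(4,1)2 2/2
(4,2)2 5/5
(4,3)2 7/7
(4,4)2 5/5
(5,3)2 7/7
(5,4)2 5/5
(6,1)2 1/1
(6,2)2 3/3
(6,3)2 4/4
(6,4)2 3/3
The smallest same-type fraction is 1/3 at (2,1), which reduces to 1/3. Any threshold above that leaves this agent unsatisfied.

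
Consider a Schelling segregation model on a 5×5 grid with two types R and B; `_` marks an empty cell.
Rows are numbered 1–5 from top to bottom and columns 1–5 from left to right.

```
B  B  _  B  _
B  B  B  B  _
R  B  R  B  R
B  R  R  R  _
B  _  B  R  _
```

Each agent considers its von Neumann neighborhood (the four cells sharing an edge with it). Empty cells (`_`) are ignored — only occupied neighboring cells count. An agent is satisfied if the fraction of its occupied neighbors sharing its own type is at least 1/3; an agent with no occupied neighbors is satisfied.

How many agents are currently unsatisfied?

6

Row 1: (1,1)B 2/2 ok · (1,2)B 2/2 ok · (1,4)B 1/1 ok
Row 2: (2,1)B 2/3 ok · (2,2)B 4/4 ok · (2,3)B 2/3 ok · (2,4)B 3/3 ok
Row 3: (3,1)R 0/3 unhappy · (3,2)B 1/4 unhappy · (3,3)R 1/4 unhappy · (3,4)B 1/4 unhappy · (3,5)R 0/1 unhappy
Row 4: (4,1)B 1/3 ok · (4,2)R 1/3 ok · (4,3)R 3/4 ok · (4,4)R 2/3 ok
Row 5: (5,1)B 1/1 ok · (5,3)B 0/2 unhappy · (5,4)R 1/2 ok
Unsatisfied: (3,1), (3,2), (3,3), (3,4), (3,5), (5,3) — 6 in total.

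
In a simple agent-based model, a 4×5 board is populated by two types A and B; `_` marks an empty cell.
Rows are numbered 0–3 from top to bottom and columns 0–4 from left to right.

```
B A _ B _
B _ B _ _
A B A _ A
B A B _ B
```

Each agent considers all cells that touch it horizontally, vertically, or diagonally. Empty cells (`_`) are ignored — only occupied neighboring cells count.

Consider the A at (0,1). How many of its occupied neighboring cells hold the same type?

0

Occupied neighbors of (0,1): (0,0)=B, (1,0)=B, (1,2)=B.
Same type (A): 0 of 3.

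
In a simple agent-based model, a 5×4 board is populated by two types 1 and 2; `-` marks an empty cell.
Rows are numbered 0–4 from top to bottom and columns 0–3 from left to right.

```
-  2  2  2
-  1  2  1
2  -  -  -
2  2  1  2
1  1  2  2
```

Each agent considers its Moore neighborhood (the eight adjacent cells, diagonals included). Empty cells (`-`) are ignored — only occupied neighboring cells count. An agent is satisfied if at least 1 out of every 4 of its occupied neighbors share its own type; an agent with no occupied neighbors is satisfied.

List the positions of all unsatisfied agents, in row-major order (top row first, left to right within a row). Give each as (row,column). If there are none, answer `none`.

(1,1), (1,3), (3,2)

Row 0: (0,1)2 2/3 satisfied · (0,2)2 3/5 satisfied · (0,3)2 2/3 satisfied
Row 1: (1,1)1 0/4 not · (1,2)2 3/5 satisfied · (1,3)1 0/3 not
Row 2: (2,0)2 2/3 satisfied
Row 3: (3,0)2 2/4 satisfied · (3,1)2 3/6 satisfied · (3,2)1 1/5 not · (3,3)2 2/3 satisfied
Row 4: (4,0)1 1/3 satisfied · (4,1)1 2/5 satisfied · (4,2)2 3/5 satisfied · (4,3)2 2/3 satisfied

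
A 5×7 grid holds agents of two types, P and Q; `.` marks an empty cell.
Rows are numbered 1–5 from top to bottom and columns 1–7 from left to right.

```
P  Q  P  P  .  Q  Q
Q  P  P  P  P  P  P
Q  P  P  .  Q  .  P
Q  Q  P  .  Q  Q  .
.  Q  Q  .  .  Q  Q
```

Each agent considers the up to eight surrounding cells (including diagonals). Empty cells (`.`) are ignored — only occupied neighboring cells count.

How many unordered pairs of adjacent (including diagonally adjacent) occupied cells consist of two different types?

Scan each occupied cell's neighbors to the right and below (and the two forward diagonals) so each pair is counted once.
From row 1: 10 unlike of 20 pairs (running 10/20).
From row 2: 6 unlike of 19 pairs (running 16/39).
From row 3: 5 unlike of 12 pairs (running 21/51).
From row 4: 3 unlike of 11 pairs (running 24/62).
From row 5: 0 unlike of 2 pairs (running 24/64).
Total adjacent occupied pairs: 64; unlike-type pairs: 24.

24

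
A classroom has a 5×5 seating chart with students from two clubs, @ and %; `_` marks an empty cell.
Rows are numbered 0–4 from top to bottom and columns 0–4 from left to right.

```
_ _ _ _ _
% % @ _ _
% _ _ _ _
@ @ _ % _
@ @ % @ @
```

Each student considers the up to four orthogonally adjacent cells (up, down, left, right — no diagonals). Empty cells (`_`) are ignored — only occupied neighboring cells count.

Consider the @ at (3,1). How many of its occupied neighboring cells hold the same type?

Occupied neighbors of (3,1): (4,1)=@, (3,0)=@.
Same type (@): 2 of 2.

2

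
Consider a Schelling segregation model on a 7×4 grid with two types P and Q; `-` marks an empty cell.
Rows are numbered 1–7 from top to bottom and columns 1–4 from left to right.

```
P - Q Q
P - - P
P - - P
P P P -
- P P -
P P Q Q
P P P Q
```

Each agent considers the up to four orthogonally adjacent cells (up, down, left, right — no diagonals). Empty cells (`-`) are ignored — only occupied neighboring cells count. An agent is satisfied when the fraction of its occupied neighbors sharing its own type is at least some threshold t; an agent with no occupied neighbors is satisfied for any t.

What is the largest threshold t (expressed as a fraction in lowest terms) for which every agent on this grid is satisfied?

(1,1)P 1/1
(1,3)Q 1/1
(1,4)Q 1/2
(2,1)P 2/2
(2,4)P 1/2
(3,1)P 2/2
(3,4)P 1/1
(4,1)P 2/2
(4,2)P 3/3
(4,3)P 2/2
(5,2)P 3/3
(5,3)P 2/3
(6,1)P 2/2
(6,2)P 3/4
(6,3)Q 1/4
(6,4)Q 2/2
(7,1)P 2/2
(7,2)P 3/3
(7,3)P 1/3
(7,4)Q 1/2
The smallest same-type fraction is 1/4 at (6,3), which reduces to 1/4. Any threshold above that leaves this agent unsatisfied.

1/4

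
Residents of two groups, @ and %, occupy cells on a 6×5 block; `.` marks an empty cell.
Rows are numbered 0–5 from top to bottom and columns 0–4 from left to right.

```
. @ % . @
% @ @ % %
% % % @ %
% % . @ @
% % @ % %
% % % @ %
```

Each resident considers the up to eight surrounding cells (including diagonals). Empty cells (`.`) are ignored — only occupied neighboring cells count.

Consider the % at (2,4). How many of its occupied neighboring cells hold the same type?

2

Occupied neighbors of (2,4): (1,3)=%, (1,4)=%, (2,3)=@, (3,3)=@, (3,4)=@.
Same type (%): 2 of 5.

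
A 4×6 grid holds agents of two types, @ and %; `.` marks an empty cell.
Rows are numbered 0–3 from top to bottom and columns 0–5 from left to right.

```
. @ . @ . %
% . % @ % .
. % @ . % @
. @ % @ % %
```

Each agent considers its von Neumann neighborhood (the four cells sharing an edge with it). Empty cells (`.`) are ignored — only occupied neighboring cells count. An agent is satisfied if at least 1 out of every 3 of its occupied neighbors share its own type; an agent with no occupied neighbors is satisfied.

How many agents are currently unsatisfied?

(0,1)@ 0/0 ✓
(0,3)@ 1/1 ✓
(0,5)% 0/0 ✓
(1,0)% 0/0 ✓
(1,2)% 0/2 ✗
(1,3)@ 1/3 ✓
(1,4)% 1/2 ✓
(2,1)% 0/2 ✗
(2,2)@ 0/3 ✗
(2,4)% 2/3 ✓
(2,5)@ 0/2 ✗
(3,1)@ 0/2 ✗
(3,2)% 0/3 ✗
(3,3)@ 0/2 ✗
(3,4)% 2/3 ✓
(3,5)% 1/2 ✓
Unsatisfied: (1,2), (2,1), (2,2), (2,5), (3,1), (3,2), (3,3) — 7 in total.

7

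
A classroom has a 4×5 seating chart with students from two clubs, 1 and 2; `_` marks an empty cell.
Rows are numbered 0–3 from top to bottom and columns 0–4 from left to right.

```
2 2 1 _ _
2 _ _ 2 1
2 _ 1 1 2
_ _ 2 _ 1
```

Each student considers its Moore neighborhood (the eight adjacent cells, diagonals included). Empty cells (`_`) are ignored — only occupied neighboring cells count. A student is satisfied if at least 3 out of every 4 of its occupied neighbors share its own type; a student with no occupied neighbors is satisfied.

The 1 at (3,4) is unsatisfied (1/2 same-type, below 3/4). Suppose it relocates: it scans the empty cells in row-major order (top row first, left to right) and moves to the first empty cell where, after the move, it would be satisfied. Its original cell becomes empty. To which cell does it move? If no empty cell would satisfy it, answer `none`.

none

Vacating (3,4). Empty cells in order:
  (0,3): 2/3 same-type → still unsatisfied.
  (0,4): 1/2 same-type → still unsatisfied.
  (1,1): 2/6 same-type → still unsatisfied.
  (1,2): 3/5 same-type → still unsatisfied.
  (2,1): 1/4 same-type → still unsatisfied.
  (3,0): 0/1 same-type → still unsatisfied.
  (3,1): 1/3 same-type → still unsatisfied.
  (3,3): 2/4 same-type → still unsatisfied.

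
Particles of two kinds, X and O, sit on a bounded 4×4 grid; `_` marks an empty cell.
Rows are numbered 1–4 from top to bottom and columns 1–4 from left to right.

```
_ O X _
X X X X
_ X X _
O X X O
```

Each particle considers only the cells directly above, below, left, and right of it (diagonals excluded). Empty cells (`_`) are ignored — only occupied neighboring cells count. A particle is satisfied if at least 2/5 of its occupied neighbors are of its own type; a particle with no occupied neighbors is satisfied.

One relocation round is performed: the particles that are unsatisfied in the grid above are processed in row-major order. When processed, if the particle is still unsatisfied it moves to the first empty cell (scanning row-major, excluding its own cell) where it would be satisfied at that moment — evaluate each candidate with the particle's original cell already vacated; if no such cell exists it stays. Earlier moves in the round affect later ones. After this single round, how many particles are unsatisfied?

Initially unsatisfied (in order): (1,2), (4,1), (4,4).
  (1,2): no empty cell satisfies it; stays.
  (4,1) → (1,1).
  (4,4): no empty cell satisfies it; stays.
Resulting grid:
O O X _
X X X X
_ X X _
_ X X O
Unsatisfied now: (1,2), (4,4).

2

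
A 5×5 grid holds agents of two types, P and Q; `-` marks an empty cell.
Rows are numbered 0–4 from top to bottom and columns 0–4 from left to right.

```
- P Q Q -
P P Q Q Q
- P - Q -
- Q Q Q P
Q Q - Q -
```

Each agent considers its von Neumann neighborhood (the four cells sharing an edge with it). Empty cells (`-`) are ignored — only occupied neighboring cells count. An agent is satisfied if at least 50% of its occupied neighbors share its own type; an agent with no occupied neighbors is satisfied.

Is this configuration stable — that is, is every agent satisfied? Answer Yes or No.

Row 0: (0,1)P 1/2 ok · (0,2)Q 2/3 ok · (0,3)Q 2/2 ok
Row 1: (1,0)P 1/1 ok · (1,1)P 3/4 ok · (1,2)Q 2/3 ok · (1,3)Q 4/4 ok · (1,4)Q 1/1 ok
Row 2: (2,1)P 1/2 ok · (2,3)Q 2/2 ok
Row 3: (3,1)Q 2/3 ok · (3,2)Q 2/2 ok · (3,3)Q 3/4 ok · (3,4)P 0/1 unhappy
Row 4: (4,0)Q 1/1 ok · (4,1)Q 2/2 ok · (4,3)Q 1/1 ok
For instance (3,4) has only 0/1 same-type neighbors, below 1/2.

No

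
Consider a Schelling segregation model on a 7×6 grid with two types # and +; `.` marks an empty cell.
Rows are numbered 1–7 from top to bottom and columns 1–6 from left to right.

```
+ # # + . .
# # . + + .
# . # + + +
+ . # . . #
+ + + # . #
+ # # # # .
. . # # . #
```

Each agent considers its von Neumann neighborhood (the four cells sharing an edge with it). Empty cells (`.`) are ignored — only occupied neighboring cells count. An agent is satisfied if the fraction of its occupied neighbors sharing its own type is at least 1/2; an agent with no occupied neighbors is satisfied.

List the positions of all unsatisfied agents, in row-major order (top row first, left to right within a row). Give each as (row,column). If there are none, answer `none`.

(1,1), (5,3), (6,2)

Row 1: (1,1)+ 0/2 unhappy · (1,2)# 2/3 ok · (1,3)# 1/2 ok · (1,4)+ 1/2 ok
Row 2: (2,1)# 2/3 ok · (2,2)# 2/2 ok · (2,4)+ 3/3 ok · (2,5)+ 2/2 ok
Row 3: (3,1)# 1/2 ok · (3,3)# 1/2 ok · (3,4)+ 2/3 ok · (3,5)+ 3/3 ok · (3,6)+ 1/2 ok
Row 4: (4,1)+ 1/2 ok · (4,3)# 1/2 ok · (4,6)# 1/2 ok
Row 5: (5,1)+ 3/3 ok · (5,2)+ 2/3 ok · (5,3)+ 1/4 unhappy · (5,4)# 1/2 ok · (5,6)# 1/1 ok
Row 6: (6,1)+ 1/2 ok · (6,2)# 1/3 unhappy · (6,3)# 3/4 ok · (6,4)# 4/4 ok · (6,5)# 1/1 ok
Row 7: (7,3)# 2/2 ok · (7,4)# 2/2 ok · (7,6)# 0/0 ok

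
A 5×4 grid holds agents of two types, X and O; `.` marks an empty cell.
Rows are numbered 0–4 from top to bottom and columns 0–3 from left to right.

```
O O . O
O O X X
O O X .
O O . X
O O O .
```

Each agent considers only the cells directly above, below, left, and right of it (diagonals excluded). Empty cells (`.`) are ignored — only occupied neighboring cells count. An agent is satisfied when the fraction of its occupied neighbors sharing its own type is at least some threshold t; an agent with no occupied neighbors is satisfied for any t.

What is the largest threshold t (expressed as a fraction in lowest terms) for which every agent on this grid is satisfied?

0/1

(0,0)O 2/2
(0,1)O 2/2
(0,3)O 0/1
(1,0)O 3/3
(1,1)O 3/4
(1,2)X 2/3
(1,3)X 1/2
(2,0)O 3/3
(2,1)O 3/4
(2,2)X 1/2
(3,0)O 3/3
(3,1)O 3/3
(3,3)X — no occupied neighbors
(4,0)O 2/2
(4,1)O 3/3
(4,2)O 1/1
The smallest same-type fraction is 0/1 at (0,3), which reduces to 0/1. Any threshold above that leaves this agent unsatisfied.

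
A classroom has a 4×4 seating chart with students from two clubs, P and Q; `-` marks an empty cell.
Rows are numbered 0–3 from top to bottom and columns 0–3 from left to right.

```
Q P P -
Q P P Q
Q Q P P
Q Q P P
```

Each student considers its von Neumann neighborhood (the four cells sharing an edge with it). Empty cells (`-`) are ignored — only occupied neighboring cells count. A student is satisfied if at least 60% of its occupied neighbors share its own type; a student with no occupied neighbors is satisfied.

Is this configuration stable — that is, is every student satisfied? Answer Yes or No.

(0,0)Q 1/2 unhappy
(0,1)P 2/3 ok
(0,2)P 2/2 ok
(1,0)Q 2/3 ok
(1,1)P 2/4 unhappy
(1,2)P 3/4 ok
(1,3)Q 0/2 unhappy
(2,0)Q 3/3 ok
(2,1)Q 2/4 unhappy
(2,2)P 3/4 ok
(2,3)P 2/3 ok
(3,0)Q 2/2 ok
(3,1)Q 2/3 ok
(3,2)P 2/3 ok
(3,3)P 2/2 ok
For instance (0,0) has only 1/2 same-type neighbors, below 3/5.

No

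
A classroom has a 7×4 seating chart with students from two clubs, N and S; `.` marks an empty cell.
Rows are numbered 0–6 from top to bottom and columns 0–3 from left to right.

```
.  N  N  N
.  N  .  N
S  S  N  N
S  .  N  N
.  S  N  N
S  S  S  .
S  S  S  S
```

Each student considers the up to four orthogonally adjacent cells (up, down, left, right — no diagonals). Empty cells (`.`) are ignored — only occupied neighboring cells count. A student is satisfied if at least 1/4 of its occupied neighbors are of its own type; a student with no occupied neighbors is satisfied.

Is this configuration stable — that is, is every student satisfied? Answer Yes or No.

Yes

Row 0: (0,1)N 2/2 satisfied · (0,2)N 2/2 satisfied · (0,3)N 2/2 satisfied
Row 1: (1,1)N 1/2 satisfied · (1,3)N 2/2 satisfied
Row 2: (2,0)S 2/2 satisfied · (2,1)S 1/3 satisfied · (2,2)N 2/3 satisfied · (2,3)N 3/3 satisfied
Row 3: (3,0)S 1/1 satisfied · (3,2)N 3/3 satisfied · (3,3)N 3/3 satisfied
Row 4: (4,1)S 1/2 satisfied · (4,2)N 2/4 satisfied · (4,3)N 2/2 satisfied
Row 5: (5,0)S 2/2 satisfied · (5,1)S 4/4 satisfied · (5,2)S 2/3 satisfied
Row 6: (6,0)S 2/2 satisfied · (6,1)S 3/3 satisfied · (6,2)S 3/3 satisfied · (6,3)S 1/1 satisfied
All meet the threshold, so the configuration is stable.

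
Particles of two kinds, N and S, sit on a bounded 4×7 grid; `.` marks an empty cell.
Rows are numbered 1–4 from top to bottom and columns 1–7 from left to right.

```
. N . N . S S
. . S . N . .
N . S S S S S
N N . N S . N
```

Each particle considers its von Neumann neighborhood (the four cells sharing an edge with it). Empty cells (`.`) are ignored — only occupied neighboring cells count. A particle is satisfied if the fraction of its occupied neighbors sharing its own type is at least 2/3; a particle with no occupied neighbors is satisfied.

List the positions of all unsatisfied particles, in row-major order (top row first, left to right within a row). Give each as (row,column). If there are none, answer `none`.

(2,5), (3,7), (4,4), (4,5), (4,7)

Row 1: (1,2)N 0/0 ok · (1,4)N 0/0 ok · (1,6)S 1/1 ok · (1,7)S 1/1 ok
Row 2: (2,3)S 1/1 ok · (2,5)N 0/1 unhappy
Row 3: (3,1)N 1/1 ok · (3,3)S 2/2 ok · (3,4)S 2/3 ok · (3,5)S 3/4 ok · (3,6)S 2/2 ok · (3,7)S 1/2 unhappy
Row 4: (4,1)N 2/2 ok · (4,2)N 1/1 ok · (4,4)N 0/2 unhappy · (4,5)S 1/2 unhappy · (4,7)N 0/1 unhappy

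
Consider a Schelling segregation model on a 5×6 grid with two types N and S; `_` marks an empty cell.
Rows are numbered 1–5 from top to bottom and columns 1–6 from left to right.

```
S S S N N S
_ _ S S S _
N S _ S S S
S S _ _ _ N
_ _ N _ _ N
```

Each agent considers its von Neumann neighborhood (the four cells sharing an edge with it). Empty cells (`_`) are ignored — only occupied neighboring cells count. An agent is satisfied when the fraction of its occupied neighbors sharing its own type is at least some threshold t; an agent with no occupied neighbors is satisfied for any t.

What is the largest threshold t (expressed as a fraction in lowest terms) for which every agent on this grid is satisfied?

Row 1: (1,1)S 1/1 · (1,2)S 2/2 · (1,3)S 2/3 · (1,4)N 1/3 · (1,5)N 1/3 · (1,6)S 0/1
Row 2: (2,3)S 2/2 · (2,4)S 3/4 · (2,5)S 2/3
Row 3: (3,1)N 0/2 · (3,2)S 1/2 · (3,4)S 2/2 · (3,5)S 3/3 · (3,6)S 1/2
Row 4: (4,1)S 1/2 · (4,2)S 2/2 · (4,6)N 1/2
Row 5: (5,3)N — no occupied neighbors · (5,6)N 1/1
The smallest same-type fraction is 0/1 at (1,6), which reduces to 0/1. Any threshold above that leaves this agent unsatisfied.

0/1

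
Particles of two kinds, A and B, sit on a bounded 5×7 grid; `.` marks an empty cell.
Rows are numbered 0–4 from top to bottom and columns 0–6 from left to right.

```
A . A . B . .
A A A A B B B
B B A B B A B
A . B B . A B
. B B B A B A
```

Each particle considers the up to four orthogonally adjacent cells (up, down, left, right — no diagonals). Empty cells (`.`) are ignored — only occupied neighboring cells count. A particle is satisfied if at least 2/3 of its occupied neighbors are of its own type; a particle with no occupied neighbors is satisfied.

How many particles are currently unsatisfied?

12

Row 0: (0,0)A 1/1 ✓ · (0,2)A 1/1 ✓ · (0,4)B 1/1 ✓
Row 1: (1,0)A 2/3 ✓ · (1,1)A 2/3 ✓ · (1,2)A 4/4 ✓ · (1,3)A 1/3 ✗ · (1,4)B 3/4 ✓ · (1,5)B 2/3 ✓ · (1,6)B 2/2 ✓
Row 2: (2,0)B 1/3 ✗ · (2,1)B 1/3 ✗ · (2,2)A 1/4 ✗ · (2,3)B 2/4 ✗ · (2,4)B 2/3 ✓ · (2,5)A 1/4 ✗ · (2,6)B 2/3 ✓
Row 3: (3,0)A 0/1 ✗ · (3,2)B 2/3 ✓ · (3,3)B 3/3 ✓ · (3,5)A 1/3 ✗ · (3,6)B 1/3 ✗
Row 4: (4,1)B 1/1 ✓ · (4,2)B 3/3 ✓ · (4,3)B 2/3 ✓ · (4,4)A 0/2 ✗ · (4,5)B 0/3 ✗ · (4,6)A 0/2 ✗
Unsatisfied: (1,3), (2,0), (2,1), (2,2), (2,3), (2,5), (3,0), (3,5), (3,6), (4,4), (4,5), (4,6) — 12 in total.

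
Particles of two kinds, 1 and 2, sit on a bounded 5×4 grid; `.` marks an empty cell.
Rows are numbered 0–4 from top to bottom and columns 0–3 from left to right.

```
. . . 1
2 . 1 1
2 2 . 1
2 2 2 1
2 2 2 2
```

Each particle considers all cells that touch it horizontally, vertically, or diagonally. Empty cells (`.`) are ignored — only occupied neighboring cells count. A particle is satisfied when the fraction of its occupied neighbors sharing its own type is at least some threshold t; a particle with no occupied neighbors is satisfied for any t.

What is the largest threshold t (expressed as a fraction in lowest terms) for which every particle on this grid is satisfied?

(0,3)1 2/2
(1,0)2 2/2
(1,2)1 3/4
(1,3)1 3/3
(2,0)2 4/4
(2,1)2 5/6
(2,3)1 3/4
(3,0)2 5/5
(3,1)2 7/7
(3,2)2 5/7
(3,3)1 1/4
(4,0)2 3/3
(4,1)2 5/5
(4,2)2 4/5
(4,3)2 2/3
The smallest same-type fraction is 1/4 at (3,3), which reduces to 1/4. Any threshold above that leaves this particle unsatisfied.

1/4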